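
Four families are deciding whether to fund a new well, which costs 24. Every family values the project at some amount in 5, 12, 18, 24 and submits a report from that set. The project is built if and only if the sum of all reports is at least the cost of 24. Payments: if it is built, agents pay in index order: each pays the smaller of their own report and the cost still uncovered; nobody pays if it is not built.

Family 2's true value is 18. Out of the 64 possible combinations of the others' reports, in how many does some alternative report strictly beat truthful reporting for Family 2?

48

Others report (5, 5, 5): truth gives 0; report 12 gives 6 > 0. Violating.
Others report (5, 5, 12): truth gives 0; report 5 gives 13 > 0. Violating.
Others report (5, 5, 18): truth gives 0; report 5 gives 13 > 0. Violating.
Others report (5, 5, 24): truth gives 0; report 5 gives 13 > 0. Violating.
Others report (24, 5, 5): truth gives 18; no alternative beats it.
Others report (24, 5, 12): truth gives 18; no alternative beats it.
(Checking all 64 profiles: 48 have a profitable deviation, 16 do not.)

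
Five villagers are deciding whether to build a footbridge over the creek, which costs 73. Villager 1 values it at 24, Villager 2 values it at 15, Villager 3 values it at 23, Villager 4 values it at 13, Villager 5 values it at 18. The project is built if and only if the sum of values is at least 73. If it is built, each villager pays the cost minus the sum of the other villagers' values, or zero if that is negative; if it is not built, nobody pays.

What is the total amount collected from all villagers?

7

Total value 93 ≥ cost 73, so it is built.
Villager 1: others sum to 69; max(0, 73 - 69) = 4.
Villager 2: others sum to 78; max(0, 73 - 78) = 0.
Villager 3: others sum to 70; max(0, 73 - 70) = 3.
Villager 4: others sum to 80; max(0, 73 - 80) = 0.
Villager 5: others sum to 75; max(0, 73 - 75) = 0.
Total collected = 4 + 0 + 3 + 0 + 0 = 7.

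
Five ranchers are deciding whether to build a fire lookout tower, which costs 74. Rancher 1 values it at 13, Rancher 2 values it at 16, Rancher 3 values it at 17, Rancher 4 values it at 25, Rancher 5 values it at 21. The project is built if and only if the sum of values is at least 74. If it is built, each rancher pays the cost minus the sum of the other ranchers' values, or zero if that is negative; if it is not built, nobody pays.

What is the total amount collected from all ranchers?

10

Total value 92 ≥ cost 74, so it is built.
Rancher 1: others sum to 79; max(0, 74 - 79) = 0.
Rancher 2: others sum to 76; max(0, 74 - 76) = 0.
Rancher 3: others sum to 75; max(0, 74 - 75) = 0.
Rancher 4: others sum to 67; max(0, 74 - 67) = 7.
Rancher 5: others sum to 71; max(0, 74 - 71) = 3.
Total collected = 0 + 0 + 0 + 7 + 3 = 10.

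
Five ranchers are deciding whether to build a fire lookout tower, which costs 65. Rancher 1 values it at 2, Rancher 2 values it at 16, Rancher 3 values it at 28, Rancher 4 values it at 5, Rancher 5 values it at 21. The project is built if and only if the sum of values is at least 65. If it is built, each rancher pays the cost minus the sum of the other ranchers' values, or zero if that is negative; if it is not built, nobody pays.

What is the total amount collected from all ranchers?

44

Total value 72 ≥ cost 65, so it is built.
Rancher 1: others sum to 70; max(0, 65 - 70) = 0.
Rancher 2: others sum to 56; max(0, 65 - 56) = 9.
Rancher 3: others sum to 44; max(0, 65 - 44) = 21.
Rancher 4: others sum to 67; max(0, 65 - 67) = 0.
Rancher 5: others sum to 51; max(0, 65 - 51) = 14.
Total collected = 0 + 9 + 21 + 0 + 14 = 44.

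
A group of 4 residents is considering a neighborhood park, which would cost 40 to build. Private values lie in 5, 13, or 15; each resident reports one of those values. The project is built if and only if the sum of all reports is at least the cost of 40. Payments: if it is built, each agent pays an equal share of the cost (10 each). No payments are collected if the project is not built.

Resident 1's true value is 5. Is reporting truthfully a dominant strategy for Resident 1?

Yes

Check each profile of the others' reports and compare truth against every alternative report.
Others report (5, 13, 13): truth gives 0, best alternative gives -5.
Others report (5, 13, 15): truth gives 0, best alternative gives -5.
Others report (5, 15, 13): truth gives 0, best alternative gives -5.
Others report (13, 5, 13): truth gives 0, best alternative gives -5.
Others report (13, 5, 15): truth gives 0, best alternative gives -5.
Others report (13, 13, 5): truth gives 0, best alternative gives -5.
(Remaining 21 profiles checked similarly; truth is weakly best in each.)
In every case the truthful report is at least as good as any alternative, so it is a dominant strategy.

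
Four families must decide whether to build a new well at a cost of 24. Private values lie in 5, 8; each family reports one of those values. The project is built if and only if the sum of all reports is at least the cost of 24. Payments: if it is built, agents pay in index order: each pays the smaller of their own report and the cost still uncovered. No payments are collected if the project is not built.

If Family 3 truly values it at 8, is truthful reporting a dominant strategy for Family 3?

Consider the case where Family 1 reports 5, Family 2 reports 8 and Family 4 reports 8.
Truthful report 8: project built, pays 8, utility 8 - 8 = 0.
Report 5 instead: project built, pays 5, utility 8 - 5 = 3.
Since 3 > 0, reporting 5 is strictly better here, so truthful reporting is not dominant.

No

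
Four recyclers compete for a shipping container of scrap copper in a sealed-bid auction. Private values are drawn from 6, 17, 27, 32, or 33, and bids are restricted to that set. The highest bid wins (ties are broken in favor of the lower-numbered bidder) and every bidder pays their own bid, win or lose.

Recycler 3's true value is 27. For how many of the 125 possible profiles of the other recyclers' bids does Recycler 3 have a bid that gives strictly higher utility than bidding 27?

115

Others bid (6, 6, 6): truth gives 0; bid 17 gives 10 > 0. Violating.
Others bid (6, 6, 17): truth gives 0; bid 17 gives 10 > 0. Violating.
Others bid (6, 6, 32): truth gives -27; bid 32 gives -5 > -27. Violating.
Others bid (6, 6, 33): truth gives -27; bid 6 gives -6 > -27. Violating.
Others bid (6, 6, 27): truth gives 0; no alternative beats it.
Others bid (6, 17, 6): truth gives 0; no alternative beats it.
(Checking all 125 profiles: 115 have a profitable deviation, 10 do not.)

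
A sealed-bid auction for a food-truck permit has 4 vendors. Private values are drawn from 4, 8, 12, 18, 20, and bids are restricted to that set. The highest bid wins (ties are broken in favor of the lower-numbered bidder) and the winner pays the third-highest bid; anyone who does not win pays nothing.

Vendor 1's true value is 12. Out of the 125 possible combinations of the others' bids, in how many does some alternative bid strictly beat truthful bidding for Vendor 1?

24

Others bid (4, 4, 18): truth gives 0; bid 18 gives 8 > 0. Violating.
Others bid (4, 4, 20): truth gives 0; bid 20 gives 8 > 0. Violating.
Others bid (4, 8, 18): truth gives 0; bid 18 gives 4 > 0. Violating.
Others bid (4, 8, 20): truth gives 0; bid 20 gives 4 > 0. Violating.
Others bid (4, 4, 4): truth gives 8; no alternative beats it.
Others bid (4, 4, 8): truth gives 8; no alternative beats it.
(Checking all 125 profiles: 24 have a profitable deviation, 101 do not.)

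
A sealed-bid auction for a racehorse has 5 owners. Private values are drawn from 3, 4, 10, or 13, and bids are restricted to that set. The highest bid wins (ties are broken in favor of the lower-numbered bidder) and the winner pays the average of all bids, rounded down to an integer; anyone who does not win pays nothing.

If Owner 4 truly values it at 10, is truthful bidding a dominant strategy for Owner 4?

No

Consider the case where Owner 1 bids 3, Owner 2 bids 3, Owner 3 bids 3 and Owner 5 bids 3.
Truthful bid 10: wins, pays 4, utility 10 - 4 = 6.
Bid 4 instead: wins, pays 3, utility 10 - 3 = 7.
Since 7 > 6, bidding 4 is strictly better here, so truthful bidding is not dominant.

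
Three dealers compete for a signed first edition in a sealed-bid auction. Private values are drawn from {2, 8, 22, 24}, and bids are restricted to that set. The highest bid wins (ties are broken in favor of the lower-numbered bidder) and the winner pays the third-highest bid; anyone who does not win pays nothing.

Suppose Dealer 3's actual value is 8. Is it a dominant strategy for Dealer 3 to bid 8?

Consider the case where Dealer 1 bids 2 and Dealer 2 bids 8.
Truthful bid 8: loses, pays 0, utility 0.
Bid 22 instead: wins, pays 2, utility 8 - 2 = 6.
Since 6 > 0, bidding 22 is strictly better here, so truthful bidding is not dominant.

No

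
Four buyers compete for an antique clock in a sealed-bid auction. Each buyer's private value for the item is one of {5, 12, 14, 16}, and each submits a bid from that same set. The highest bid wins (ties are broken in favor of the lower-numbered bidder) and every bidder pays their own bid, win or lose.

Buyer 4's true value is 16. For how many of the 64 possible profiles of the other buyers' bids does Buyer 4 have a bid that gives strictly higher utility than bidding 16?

Others bid (5, 5, 5): truth gives 0; bid 12 gives 4 > 0. Violating.
Others bid (5, 5, 12): truth gives 0; bid 14 gives 2 > 0. Violating.
Others bid (5, 5, 16): truth gives -16; bid 5 gives -5 > -16. Violating.
Others bid (5, 12, 5): truth gives 0; bid 14 gives 2 > 0. Violating.
Others bid (5, 5, 14): truth gives 0; no alternative beats it.
Others bid (5, 12, 14): truth gives 0; no alternative beats it.
(Checking all 64 profiles: 45 have a profitable deviation, 19 do not.)

45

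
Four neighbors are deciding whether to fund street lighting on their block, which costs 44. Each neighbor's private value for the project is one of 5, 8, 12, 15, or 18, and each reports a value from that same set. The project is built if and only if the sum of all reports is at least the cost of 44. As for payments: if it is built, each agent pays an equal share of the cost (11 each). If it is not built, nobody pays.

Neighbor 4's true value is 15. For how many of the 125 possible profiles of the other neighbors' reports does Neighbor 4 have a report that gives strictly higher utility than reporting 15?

12

Others report (5, 5, 18): truth gives 0; report 18 gives 4 > 0. Violating.
Others report (5, 8, 15): truth gives 0; report 18 gives 4 > 0. Violating.
Others report (5, 15, 8): truth gives 0; report 18 gives 4 > 0. Violating.
Others report (5, 18, 5): truth gives 0; report 18 gives 4 > 0. Violating.
Others report (5, 5, 5): truth gives 0; no alternative beats it.
Others report (5, 5, 8): truth gives 0; no alternative beats it.
(Checking all 125 profiles: 12 have a profitable deviation, 113 do not.)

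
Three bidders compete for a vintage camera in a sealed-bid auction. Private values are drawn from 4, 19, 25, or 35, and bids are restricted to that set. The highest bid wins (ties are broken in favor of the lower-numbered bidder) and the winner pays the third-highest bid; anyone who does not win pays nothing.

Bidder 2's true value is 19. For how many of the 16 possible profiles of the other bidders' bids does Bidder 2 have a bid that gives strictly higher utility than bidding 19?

4

Others bid (4, 25): truth gives 0; bid 25 gives 15 > 0. Violating.
Others bid (4, 35): truth gives 0; bid 35 gives 15 > 0. Violating.
Others bid (19, 4): truth gives 0; bid 25 gives 15 > 0. Violating.
Others bid (25, 4): truth gives 0; bid 35 gives 15 > 0. Violating.
Others bid (4, 4): truth gives 15; no alternative beats it.
Others bid (4, 19): truth gives 15; no alternative beats it.
(Checking all 16 profiles: 4 have a profitable deviation, 12 do not.)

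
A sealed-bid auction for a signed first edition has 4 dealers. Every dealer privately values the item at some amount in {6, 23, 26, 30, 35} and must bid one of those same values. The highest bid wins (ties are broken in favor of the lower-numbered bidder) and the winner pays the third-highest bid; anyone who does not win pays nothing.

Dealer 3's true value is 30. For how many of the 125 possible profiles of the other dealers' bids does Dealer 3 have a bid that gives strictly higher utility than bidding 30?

27

Others bid (6, 6, 35): truth gives 0; bid 35 gives 24 > 0. Violating.
Others bid (6, 23, 35): truth gives 0; bid 35 gives 7 > 0. Violating.
Others bid (6, 26, 35): truth gives 0; bid 35 gives 4 > 0. Violating.
Others bid (6, 30, 6): truth gives 0; bid 35 gives 24 > 0. Violating.
Others bid (6, 6, 6): truth gives 24; no alternative beats it.
Others bid (6, 6, 23): truth gives 24; no alternative beats it.
(Checking all 125 profiles: 27 have a profitable deviation, 98 do not.)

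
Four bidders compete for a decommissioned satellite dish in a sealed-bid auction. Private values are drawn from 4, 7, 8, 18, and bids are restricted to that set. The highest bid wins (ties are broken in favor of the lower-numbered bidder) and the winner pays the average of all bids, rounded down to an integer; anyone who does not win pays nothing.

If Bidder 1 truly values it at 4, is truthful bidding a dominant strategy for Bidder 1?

Yes

Check each profile of the others' bids and compare truth against every alternative bid.
Others bid (7, 7, 7): truth gives 0, best alternative gives -3.
Others bid (4, 7, 7): truth gives 0, best alternative gives -2.
Others bid (7, 4, 7): truth gives 0, best alternative gives -2.
Others bid (7, 7, 4): truth gives 0, best alternative gives -2.
Others bid (4, 4, 7): truth gives 0, best alternative gives -1.
Others bid (4, 7, 4): truth gives 0, best alternative gives -1.
(Remaining 58 profiles checked similarly; truth is weakly best in each.)
In every case the truthful bid is at least as good as any alternative, so it is a dominant strategy.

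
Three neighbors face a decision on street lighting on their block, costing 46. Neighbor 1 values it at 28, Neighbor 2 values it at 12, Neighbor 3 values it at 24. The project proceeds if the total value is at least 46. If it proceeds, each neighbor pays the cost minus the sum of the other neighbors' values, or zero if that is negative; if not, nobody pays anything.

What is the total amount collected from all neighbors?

Total value 64 ≥ cost 46, so it is built.
Neighbor 1: others sum to 36; max(0, 46 - 36) = 10.
Neighbor 2: others sum to 52; max(0, 46 - 52) = 0.
Neighbor 3: others sum to 40; max(0, 46 - 40) = 6.
Total collected = 10 + 0 + 6 = 16.

16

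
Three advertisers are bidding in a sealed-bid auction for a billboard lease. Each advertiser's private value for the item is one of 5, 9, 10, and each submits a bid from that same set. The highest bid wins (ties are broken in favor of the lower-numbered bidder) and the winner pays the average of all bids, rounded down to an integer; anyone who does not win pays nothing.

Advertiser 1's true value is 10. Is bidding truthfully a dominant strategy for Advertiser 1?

Consider the case where Advertiser 2 bids 5 and Advertiser 3 bids 5.
Truthful bid 10: wins, pays 6, utility 10 - 6 = 4.
Bid 5 instead: wins, pays 5, utility 10 - 5 = 5.
Since 5 > 4, bidding 5 is strictly better here, so truthful bidding is not dominant.

No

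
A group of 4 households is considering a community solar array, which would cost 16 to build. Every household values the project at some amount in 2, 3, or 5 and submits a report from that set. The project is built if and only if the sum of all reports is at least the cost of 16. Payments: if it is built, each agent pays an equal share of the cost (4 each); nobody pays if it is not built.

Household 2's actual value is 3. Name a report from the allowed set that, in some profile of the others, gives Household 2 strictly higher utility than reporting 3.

Suppose Household 1 reports 3, Household 3 reports 5 and Household 4 reports 5.
Report 3: project built, pays 4, utility 3 - 4 = -1.
Report 2: project not built, utility 0.
So reporting 2 beats truth here (0 > -1).

2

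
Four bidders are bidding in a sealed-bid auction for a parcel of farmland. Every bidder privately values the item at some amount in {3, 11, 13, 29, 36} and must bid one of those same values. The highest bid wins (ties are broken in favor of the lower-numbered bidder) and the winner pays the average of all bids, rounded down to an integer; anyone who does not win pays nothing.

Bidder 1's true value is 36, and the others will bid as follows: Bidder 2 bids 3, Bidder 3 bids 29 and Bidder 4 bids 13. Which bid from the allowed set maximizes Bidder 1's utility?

Bid 3: loses, pays 0, utility 0.
Bid 11: loses, pays 0, utility 0.
Bid 13: loses, pays 0, utility 0.
Bid 29: wins, pays 18, utility 36 - 18 = 18.
Bid 36: wins, pays 20, utility 36 - 20 = 16.
The best choice is 29 with utility 18.

29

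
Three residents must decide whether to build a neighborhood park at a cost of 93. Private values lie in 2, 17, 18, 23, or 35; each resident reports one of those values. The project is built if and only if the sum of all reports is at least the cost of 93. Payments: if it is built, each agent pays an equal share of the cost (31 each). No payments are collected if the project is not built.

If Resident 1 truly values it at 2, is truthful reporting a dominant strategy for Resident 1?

Check each profile of the others' reports and compare truth against every alternative report.
Others report (2, 2): truth gives 0, best alternative gives 0.
Others report (2, 17): truth gives 0, best alternative gives 0.
Others report (2, 18): truth gives 0, best alternative gives 0.
Others report (2, 23): truth gives 0, best alternative gives 0.
Others report (2, 35): truth gives 0, best alternative gives 0.
Others report (17, 2): truth gives 0, best alternative gives 0.
(Remaining 19 profiles checked similarly; truth is weakly best in each.)
In every case the truthful report is at least as good as any alternative, so it is a dominant strategy.

Yes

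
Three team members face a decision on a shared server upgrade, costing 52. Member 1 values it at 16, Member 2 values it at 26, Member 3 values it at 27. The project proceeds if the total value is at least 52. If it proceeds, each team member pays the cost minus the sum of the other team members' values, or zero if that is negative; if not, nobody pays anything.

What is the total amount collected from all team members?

19

Total value 69 ≥ cost 52, so it is built.
Member 1: others sum to 53; max(0, 52 - 53) = 0.
Member 2: others sum to 43; max(0, 52 - 43) = 9.
Member 3: others sum to 42; max(0, 52 - 42) = 10.
Total collected = 0 + 9 + 10 = 19.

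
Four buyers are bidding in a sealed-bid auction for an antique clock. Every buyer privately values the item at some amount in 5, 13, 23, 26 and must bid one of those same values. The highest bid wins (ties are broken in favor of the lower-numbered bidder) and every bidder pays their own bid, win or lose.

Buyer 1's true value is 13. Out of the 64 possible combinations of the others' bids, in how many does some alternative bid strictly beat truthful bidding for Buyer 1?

Others bid (5, 5, 5): truth gives 0; bid 5 gives 8 > 0. Violating.
Others bid (5, 5, 23): truth gives -13; bid 5 gives -5 > -13. Violating.
Others bid (5, 5, 26): truth gives -13; bid 5 gives -5 > -13. Violating.
Others bid (5, 13, 23): truth gives -13; bid 5 gives -5 > -13. Violating.
Others bid (5, 5, 13): truth gives 0; no alternative beats it.
Others bid (5, 13, 5): truth gives 0; no alternative beats it.
(Checking all 64 profiles: 57 have a profitable deviation, 7 do not.)

57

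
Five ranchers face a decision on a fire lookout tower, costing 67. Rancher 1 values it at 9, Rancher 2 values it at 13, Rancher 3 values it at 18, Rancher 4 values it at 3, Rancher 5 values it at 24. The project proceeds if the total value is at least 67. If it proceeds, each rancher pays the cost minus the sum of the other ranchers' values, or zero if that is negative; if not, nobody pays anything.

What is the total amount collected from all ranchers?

Total value 67 ≥ cost 67, so it is built.
Rancher 1: others sum to 58; max(0, 67 - 58) = 9.
Rancher 2: others sum to 54; max(0, 67 - 54) = 13.
Rancher 3: others sum to 49; max(0, 67 - 49) = 18.
Rancher 4: others sum to 64; max(0, 67 - 64) = 3.
Rancher 5: others sum to 43; max(0, 67 - 43) = 24.
Total collected = 9 + 13 + 18 + 3 + 24 = 67.

67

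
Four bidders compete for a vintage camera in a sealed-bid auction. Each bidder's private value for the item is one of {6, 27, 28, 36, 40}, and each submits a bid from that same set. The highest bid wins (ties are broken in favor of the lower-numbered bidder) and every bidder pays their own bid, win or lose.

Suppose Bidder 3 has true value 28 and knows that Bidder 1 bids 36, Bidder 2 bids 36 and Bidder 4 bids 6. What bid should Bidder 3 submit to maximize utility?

6

Bid 6: loses but pays 6, utility -6.
Bid 27: loses but pays 27, utility -27.
Bid 28: loses but pays 28, utility -28.
Bid 36: loses but pays 36, utility -36.
Bid 40: wins, pays 40, utility 28 - 40 = -12.
The best choice is 6 with utility -6.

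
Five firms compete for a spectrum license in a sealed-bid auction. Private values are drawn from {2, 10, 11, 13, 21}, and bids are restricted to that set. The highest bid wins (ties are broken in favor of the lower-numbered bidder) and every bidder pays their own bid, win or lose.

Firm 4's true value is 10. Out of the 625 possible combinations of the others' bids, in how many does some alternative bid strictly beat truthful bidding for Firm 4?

623

Others bid (2, 2, 2, 11): truth gives -10; bid 11 gives -1 > -10. Violating.
Others bid (2, 2, 2, 13): truth gives -10; bid 2 gives -2 > -10. Violating.
Others bid (2, 2, 2, 21): truth gives -10; bid 2 gives -2 > -10. Violating.
Others bid (2, 2, 10, 2): truth gives -10; bid 11 gives -1 > -10. Violating.
Others bid (2, 2, 2, 2): truth gives 0; no alternative beats it.
Others bid (2, 2, 2, 10): truth gives 0; no alternative beats it.
(Checking all 625 profiles: 623 have a profitable deviation, 2 do not.)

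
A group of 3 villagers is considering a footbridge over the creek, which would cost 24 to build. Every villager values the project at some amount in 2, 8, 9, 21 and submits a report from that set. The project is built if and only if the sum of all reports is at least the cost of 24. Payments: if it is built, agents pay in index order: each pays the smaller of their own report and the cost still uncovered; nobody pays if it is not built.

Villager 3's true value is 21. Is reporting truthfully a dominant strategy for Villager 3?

Check each profile of the others' reports and compare truth against every alternative report.
Others report (2, 9): truth gives 8, best alternative gives 0.
Others report (9, 2): truth gives 8, best alternative gives 0.
Others report (2, 8): truth gives 7, best alternative gives 0.
Others report (8, 2): truth gives 7, best alternative gives 0.
Others report (2, 2): truth gives 1, best alternative gives 0.
Others report (8, 21): truth gives 21, best alternative gives 21.
(Remaining 10 profiles checked similarly; truth is weakly best in each.)
In every case the truthful report is at least as good as any alternative, so it is a dominant strategy.

Yes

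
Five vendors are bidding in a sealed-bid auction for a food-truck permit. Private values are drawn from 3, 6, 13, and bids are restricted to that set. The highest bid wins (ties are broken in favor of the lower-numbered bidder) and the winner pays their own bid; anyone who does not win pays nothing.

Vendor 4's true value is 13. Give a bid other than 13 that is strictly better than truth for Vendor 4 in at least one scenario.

Suppose Vendor 1 bids 3, Vendor 2 bids 3, Vendor 3 bids 3 and Vendor 5 bids 3.
Bid 13: wins, pays 13, utility 13 - 13 = 0.
Bid 6: wins, pays 6, utility 13 - 6 = 7.
So bidding 6 beats truth here (7 > 0).

6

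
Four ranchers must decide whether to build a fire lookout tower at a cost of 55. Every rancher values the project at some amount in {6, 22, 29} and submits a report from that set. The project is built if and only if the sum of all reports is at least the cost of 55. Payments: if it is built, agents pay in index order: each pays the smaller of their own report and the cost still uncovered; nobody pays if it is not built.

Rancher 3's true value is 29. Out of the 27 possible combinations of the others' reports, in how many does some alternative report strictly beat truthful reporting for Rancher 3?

15

Others report (6, 6, 22): truth gives 0; report 22 gives 7 > 0. Violating.
Others report (6, 6, 29): truth gives 0; report 22 gives 7 > 0. Violating.
Others report (6, 22, 6): truth gives 2; report 22 gives 7 > 2. Violating.
Others report (6, 22, 22): truth gives 2; report 6 gives 23 > 2. Violating.
Others report (6, 6, 6): truth gives 0; no alternative beats it.
Others report (6, 29, 6): truth gives 9; no alternative beats it.
(Checking all 27 profiles: 15 have a profitable deviation, 12 do not.)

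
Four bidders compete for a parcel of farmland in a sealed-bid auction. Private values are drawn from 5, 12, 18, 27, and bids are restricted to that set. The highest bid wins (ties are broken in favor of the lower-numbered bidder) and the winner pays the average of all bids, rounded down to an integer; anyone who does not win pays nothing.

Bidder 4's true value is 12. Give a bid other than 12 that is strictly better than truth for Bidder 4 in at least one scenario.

Suppose Bidder 1 bids 5, Bidder 2 bids 5 and Bidder 3 bids 12.
Bid 12: loses, pays 0, utility 0.
Bid 18: wins, pays 10, utility 12 - 10 = 2.
So bidding 18 beats truth here (2 > 0).

18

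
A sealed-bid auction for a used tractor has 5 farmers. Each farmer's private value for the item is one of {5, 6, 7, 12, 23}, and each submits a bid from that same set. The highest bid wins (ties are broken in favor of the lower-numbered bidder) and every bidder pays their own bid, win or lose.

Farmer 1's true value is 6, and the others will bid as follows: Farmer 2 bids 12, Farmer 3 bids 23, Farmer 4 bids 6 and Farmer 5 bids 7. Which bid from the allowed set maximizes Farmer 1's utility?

Bid 5: loses but pays 5, utility -5.
Bid 6: loses but pays 6, utility -6.
Bid 7: loses but pays 7, utility -7.
Bid 12: loses but pays 12, utility -12.
Bid 23: wins, pays 23, utility 6 - 23 = -17.
The best choice is 5 with utility -5.

5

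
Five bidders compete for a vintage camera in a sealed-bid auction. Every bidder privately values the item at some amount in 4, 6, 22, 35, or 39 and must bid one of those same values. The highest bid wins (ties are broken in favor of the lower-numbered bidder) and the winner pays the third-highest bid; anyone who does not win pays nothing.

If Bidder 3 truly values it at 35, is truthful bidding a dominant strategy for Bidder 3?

Consider the case where Bidder 1 bids 4, Bidder 2 bids 4, Bidder 4 bids 4 and Bidder 5 bids 39.
Truthful bid 35: loses, pays 0, utility 0.
Bid 39 instead: wins, pays 4, utility 35 - 4 = 31.
Since 31 > 0, bidding 39 is strictly better here, so truthful bidding is not dominant.

No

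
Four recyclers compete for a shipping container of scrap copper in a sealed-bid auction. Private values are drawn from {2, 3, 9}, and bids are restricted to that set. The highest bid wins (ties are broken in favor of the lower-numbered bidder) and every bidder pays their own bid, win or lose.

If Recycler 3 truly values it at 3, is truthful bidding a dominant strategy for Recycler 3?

No

Consider the case where Recycler 1 bids 2, Recycler 2 bids 2 and Recycler 4 bids 9.
Truthful bid 3: loses but pays 3, utility -3.
Bid 2 instead: loses but pays 2, utility -2.
Since -2 > -3, bidding 2 is strictly better here, so truthful bidding is not dominant.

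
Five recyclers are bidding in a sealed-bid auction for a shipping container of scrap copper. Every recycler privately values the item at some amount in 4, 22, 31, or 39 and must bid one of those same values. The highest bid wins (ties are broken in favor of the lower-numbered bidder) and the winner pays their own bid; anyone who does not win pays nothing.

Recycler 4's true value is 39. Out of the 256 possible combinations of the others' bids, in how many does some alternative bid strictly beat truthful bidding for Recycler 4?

24

Others bid (4, 4, 4, 4): truth gives 0; bid 22 gives 17 > 0. Violating.
Others bid (4, 4, 4, 22): truth gives 0; bid 22 gives 17 > 0. Violating.
Others bid (4, 4, 4, 31): truth gives 0; bid 31 gives 8 > 0. Violating.
Others bid (4, 4, 22, 4): truth gives 0; bid 31 gives 8 > 0. Violating.
Others bid (4, 4, 4, 39): truth gives 0; no alternative beats it.
Others bid (4, 4, 22, 39): truth gives 0; no alternative beats it.
(Checking all 256 profiles: 24 have a profitable deviation, 232 do not.)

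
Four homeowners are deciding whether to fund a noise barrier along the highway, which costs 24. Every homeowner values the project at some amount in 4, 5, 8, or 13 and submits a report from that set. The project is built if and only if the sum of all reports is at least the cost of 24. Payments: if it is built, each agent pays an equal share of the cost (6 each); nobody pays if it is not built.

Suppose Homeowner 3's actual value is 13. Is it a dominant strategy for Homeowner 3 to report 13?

Yes

Check each profile of the others' reports and compare truth against every alternative report.
Others report (4, 4, 4): truth gives 7, best alternative gives 0.
Others report (4, 4, 5): truth gives 7, best alternative gives 0.
Others report (4, 5, 4): truth gives 7, best alternative gives 0.
Others report (4, 5, 5): truth gives 7, best alternative gives 0.
Others report (5, 4, 4): truth gives 7, best alternative gives 0.
Others report (5, 4, 5): truth gives 7, best alternative gives 0.
(Remaining 58 profiles checked similarly; truth is weakly best in each.)
In every case the truthful report is at least as good as any alternative, so it is a dominant strategy.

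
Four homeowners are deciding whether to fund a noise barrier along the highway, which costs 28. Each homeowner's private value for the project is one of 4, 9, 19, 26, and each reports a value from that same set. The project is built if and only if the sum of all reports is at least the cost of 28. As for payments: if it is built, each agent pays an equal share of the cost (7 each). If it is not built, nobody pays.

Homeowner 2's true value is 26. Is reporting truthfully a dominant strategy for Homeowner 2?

Check each profile of the others' reports and compare truth against every alternative report.
Others report (4, 4, 4): truth gives 19, best alternative gives 19.
Others report (4, 4, 9): truth gives 19, best alternative gives 19.
Others report (4, 4, 19): truth gives 19, best alternative gives 19.
Others report (4, 4, 26): truth gives 19, best alternative gives 19.
Others report (4, 9, 4): truth gives 19, best alternative gives 19.
Others report (4, 9, 9): truth gives 19, best alternative gives 19.
(Remaining 58 profiles checked similarly; truth is weakly best in each.)
In every case the truthful report is at least as good as any alternative, so it is a dominant strategy.

Yes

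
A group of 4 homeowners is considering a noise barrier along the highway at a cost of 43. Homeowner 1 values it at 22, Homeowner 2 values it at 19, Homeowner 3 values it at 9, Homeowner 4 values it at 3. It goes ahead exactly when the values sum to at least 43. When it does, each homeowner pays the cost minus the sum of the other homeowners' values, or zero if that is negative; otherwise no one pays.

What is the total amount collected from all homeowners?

21

Total value 53 ≥ cost 43, so it is built.
Homeowner 1: others sum to 31; max(0, 43 - 31) = 12.
Homeowner 2: others sum to 34; max(0, 43 - 34) = 9.
Homeowner 3: others sum to 44; max(0, 43 - 44) = 0.
Homeowner 4: others sum to 50; max(0, 43 - 50) = 0.
Total collected = 12 + 9 + 0 + 0 = 21.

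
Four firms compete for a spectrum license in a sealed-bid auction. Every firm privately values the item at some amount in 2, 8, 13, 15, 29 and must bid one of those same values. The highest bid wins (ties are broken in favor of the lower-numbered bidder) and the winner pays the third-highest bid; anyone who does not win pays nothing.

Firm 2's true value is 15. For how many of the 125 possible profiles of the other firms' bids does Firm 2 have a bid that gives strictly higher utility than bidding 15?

Others bid (2, 2, 29): truth gives 0; bid 29 gives 13 > 0. Violating.
Others bid (2, 8, 29): truth gives 0; bid 29 gives 7 > 0. Violating.
Others bid (2, 13, 29): truth gives 0; bid 29 gives 2 > 0. Violating.
Others bid (2, 29, 2): truth gives 0; bid 29 gives 13 > 0. Violating.
Others bid (2, 2, 2): truth gives 13; no alternative beats it.
Others bid (2, 2, 8): truth gives 13; no alternative beats it.
(Checking all 125 profiles: 27 have a profitable deviation, 98 do not.)

27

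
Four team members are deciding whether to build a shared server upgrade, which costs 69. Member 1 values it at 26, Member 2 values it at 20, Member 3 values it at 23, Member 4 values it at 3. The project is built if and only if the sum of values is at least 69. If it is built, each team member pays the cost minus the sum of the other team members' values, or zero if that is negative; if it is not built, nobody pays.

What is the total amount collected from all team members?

60

Total value 72 ≥ cost 69, so it is built.
Member 1: others sum to 46; max(0, 69 - 46) = 23.
Member 2: others sum to 52; max(0, 69 - 52) = 17.
Member 3: others sum to 49; max(0, 69 - 49) = 20.
Member 4: others sum to 69; max(0, 69 - 69) = 0.
Total collected = 23 + 17 + 20 + 0 = 60.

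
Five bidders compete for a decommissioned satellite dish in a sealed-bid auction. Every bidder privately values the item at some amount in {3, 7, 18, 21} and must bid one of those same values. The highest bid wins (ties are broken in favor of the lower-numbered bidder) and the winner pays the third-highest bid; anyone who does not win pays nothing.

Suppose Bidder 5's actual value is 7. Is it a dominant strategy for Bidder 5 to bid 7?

Consider the case where Bidder 1 bids 3, Bidder 2 bids 3, Bidder 3 bids 3 and Bidder 4 bids 7.
Truthful bid 7: loses, pays 0, utility 0.
Bid 18 instead: wins, pays 3, utility 7 - 3 = 4.
Since 4 > 0, bidding 18 is strictly better here, so truthful bidding is not dominant.

No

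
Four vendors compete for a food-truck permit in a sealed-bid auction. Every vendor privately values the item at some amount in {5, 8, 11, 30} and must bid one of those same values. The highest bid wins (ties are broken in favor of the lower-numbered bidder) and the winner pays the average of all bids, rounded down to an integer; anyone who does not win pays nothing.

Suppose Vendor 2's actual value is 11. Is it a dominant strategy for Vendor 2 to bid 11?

No

Consider the case where Vendor 1 bids 5, Vendor 3 bids 5 and Vendor 4 bids 5.
Truthful bid 11: wins, pays 6, utility 11 - 6 = 5.
Bid 8 instead: wins, pays 5, utility 11 - 5 = 6.
Since 6 > 5, bidding 8 is strictly better here, so truthful bidding is not dominant.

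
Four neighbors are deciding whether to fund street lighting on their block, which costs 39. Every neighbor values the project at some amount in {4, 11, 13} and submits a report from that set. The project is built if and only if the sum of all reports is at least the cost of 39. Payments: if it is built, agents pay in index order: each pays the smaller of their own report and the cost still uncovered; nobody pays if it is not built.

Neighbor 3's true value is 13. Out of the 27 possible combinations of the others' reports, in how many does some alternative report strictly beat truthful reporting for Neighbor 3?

Others report (4, 11, 13): truth gives 0; report 11 gives 2 > 0. Violating.
Others report (4, 13, 11): truth gives 0; report 11 gives 2 > 0. Violating.
Others report (4, 13, 13): truth gives 0; report 11 gives 2 > 0. Violating.
Others report (11, 4, 13): truth gives 0; report 11 gives 2 > 0. Violating.
Others report (4, 4, 4): truth gives 0; no alternative beats it.
Others report (4, 4, 11): truth gives 0; no alternative beats it.
(Checking all 27 profiles: 17 have a profitable deviation, 10 do not.)

17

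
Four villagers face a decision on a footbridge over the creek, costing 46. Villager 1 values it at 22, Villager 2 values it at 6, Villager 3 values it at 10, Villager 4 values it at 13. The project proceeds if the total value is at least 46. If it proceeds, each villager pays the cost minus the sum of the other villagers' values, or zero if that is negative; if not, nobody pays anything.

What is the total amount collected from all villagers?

31

Total value 51 ≥ cost 46, so it is built.
Villager 1: others sum to 29; max(0, 46 - 29) = 17.
Villager 2: others sum to 45; max(0, 46 - 45) = 1.
Villager 3: others sum to 41; max(0, 46 - 41) = 5.
Villager 4: others sum to 38; max(0, 46 - 38) = 8.
Total collected = 17 + 1 + 5 + 8 = 31.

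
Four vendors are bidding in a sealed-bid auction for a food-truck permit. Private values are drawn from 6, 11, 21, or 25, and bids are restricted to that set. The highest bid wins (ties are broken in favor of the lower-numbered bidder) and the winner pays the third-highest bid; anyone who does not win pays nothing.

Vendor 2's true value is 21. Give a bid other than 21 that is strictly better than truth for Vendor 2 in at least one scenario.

Suppose Vendor 1 bids 6, Vendor 3 bids 6 and Vendor 4 bids 25.
Bid 21: loses, pays 0, utility 0.
Bid 25: wins, pays 6, utility 21 - 6 = 15.
So bidding 25 beats truth here (15 > 0).

25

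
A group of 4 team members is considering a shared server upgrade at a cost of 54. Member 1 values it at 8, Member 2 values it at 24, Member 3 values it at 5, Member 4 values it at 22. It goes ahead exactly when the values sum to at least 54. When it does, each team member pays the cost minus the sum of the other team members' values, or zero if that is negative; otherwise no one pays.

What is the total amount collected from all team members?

Total value 59 ≥ cost 54, so it is built.
Member 1: others sum to 51; max(0, 54 - 51) = 3.
Member 2: others sum to 35; max(0, 54 - 35) = 19.
Member 3: others sum to 54; max(0, 54 - 54) = 0.
Member 4: others sum to 37; max(0, 54 - 37) = 17.
Total collected = 3 + 19 + 0 + 17 = 39.

39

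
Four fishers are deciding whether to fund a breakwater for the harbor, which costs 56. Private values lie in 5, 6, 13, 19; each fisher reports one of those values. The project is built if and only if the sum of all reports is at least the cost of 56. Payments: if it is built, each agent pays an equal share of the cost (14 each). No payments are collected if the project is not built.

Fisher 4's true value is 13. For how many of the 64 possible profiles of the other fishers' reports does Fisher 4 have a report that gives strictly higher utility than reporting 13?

9

Others report (5, 19, 19): truth gives -1; report 5 gives 0 > -1. Violating.
Others report (6, 19, 19): truth gives -1; report 5 gives 0 > -1. Violating.
Others report (13, 13, 19): truth gives -1; report 5 gives 0 > -1. Violating.
Others report (13, 19, 13): truth gives -1; report 5 gives 0 > -1. Violating.
Others report (5, 5, 5): truth gives 0; no alternative beats it.
Others report (5, 5, 6): truth gives 0; no alternative beats it.
(Checking all 64 profiles: 9 have a profitable deviation, 55 do not.)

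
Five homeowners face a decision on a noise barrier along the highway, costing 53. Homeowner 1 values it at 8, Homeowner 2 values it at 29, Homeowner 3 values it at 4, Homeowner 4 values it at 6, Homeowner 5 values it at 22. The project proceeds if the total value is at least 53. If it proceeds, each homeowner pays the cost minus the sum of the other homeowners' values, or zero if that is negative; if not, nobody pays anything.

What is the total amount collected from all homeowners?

Total value 69 ≥ cost 53, so it is built.
Homeowner 1: others sum to 61; max(0, 53 - 61) = 0.
Homeowner 2: others sum to 40; max(0, 53 - 40) = 13.
Homeowner 3: others sum to 65; max(0, 53 - 65) = 0.
Homeowner 4: others sum to 63; max(0, 53 - 63) = 0.
Homeowner 5: others sum to 47; max(0, 53 - 47) = 6.
Total collected = 0 + 13 + 0 + 0 + 6 = 19.

19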